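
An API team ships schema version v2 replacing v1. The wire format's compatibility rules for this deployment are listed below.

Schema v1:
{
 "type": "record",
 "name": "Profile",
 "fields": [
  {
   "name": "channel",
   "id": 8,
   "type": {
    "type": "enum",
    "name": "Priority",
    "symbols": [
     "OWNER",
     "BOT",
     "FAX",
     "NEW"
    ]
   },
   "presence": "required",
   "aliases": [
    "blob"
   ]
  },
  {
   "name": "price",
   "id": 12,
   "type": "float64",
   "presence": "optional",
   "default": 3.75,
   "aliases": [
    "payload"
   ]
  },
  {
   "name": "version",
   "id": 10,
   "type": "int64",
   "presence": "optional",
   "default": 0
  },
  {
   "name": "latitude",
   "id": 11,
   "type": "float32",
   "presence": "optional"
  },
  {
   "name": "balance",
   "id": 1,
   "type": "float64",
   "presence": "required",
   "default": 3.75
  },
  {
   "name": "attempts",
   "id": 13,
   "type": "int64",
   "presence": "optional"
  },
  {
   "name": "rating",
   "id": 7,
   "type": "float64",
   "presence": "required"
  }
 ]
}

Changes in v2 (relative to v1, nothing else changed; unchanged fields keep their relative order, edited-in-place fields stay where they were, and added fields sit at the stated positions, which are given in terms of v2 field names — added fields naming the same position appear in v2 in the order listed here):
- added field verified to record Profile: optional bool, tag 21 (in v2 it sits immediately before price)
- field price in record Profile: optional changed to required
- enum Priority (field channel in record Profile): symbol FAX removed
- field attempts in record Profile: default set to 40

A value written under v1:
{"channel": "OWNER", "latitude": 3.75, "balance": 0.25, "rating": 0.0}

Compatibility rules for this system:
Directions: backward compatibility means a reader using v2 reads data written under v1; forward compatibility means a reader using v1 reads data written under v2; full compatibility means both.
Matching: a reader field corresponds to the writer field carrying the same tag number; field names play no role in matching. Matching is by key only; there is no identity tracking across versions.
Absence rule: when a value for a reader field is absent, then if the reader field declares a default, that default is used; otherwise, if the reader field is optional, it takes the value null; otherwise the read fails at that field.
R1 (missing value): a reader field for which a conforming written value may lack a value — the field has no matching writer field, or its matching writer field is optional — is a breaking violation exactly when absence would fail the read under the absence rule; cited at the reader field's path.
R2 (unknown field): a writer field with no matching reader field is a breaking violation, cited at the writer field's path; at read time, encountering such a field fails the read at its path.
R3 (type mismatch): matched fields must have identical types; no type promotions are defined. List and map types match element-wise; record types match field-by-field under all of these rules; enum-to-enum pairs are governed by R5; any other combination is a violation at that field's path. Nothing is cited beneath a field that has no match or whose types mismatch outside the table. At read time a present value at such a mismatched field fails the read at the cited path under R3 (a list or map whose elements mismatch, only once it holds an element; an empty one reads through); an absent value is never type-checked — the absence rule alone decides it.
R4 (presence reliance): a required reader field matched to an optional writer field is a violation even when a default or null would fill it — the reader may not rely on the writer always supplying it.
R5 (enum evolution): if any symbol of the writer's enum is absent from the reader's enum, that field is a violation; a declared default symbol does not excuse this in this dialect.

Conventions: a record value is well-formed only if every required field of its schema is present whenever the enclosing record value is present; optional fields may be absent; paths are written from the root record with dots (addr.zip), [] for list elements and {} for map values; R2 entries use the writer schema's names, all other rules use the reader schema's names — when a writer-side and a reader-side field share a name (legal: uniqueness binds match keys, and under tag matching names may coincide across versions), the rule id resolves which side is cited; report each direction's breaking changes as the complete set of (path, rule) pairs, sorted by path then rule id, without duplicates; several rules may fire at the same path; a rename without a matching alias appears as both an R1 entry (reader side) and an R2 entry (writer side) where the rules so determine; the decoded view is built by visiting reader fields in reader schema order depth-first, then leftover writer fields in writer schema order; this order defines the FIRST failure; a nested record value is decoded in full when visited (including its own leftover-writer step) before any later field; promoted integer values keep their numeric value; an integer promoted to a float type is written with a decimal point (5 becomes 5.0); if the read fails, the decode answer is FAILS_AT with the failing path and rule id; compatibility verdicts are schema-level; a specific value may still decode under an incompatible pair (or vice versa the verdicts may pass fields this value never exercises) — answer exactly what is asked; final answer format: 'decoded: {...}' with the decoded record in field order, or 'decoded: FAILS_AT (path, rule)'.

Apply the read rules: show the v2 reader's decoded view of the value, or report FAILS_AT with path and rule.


decoded: {"channel": "OWNER", "verified": null, "price": 3.75, "version": 0, "latitude": 3.75, "balance": 0.25, "attempts": 40, "rating": 0.0}

each type pair in Profile: writer, then reader
migrating the Profile value to v2:
  channel := "OWNER"
  verified := null (absent, optional -> null)
  price := 3.75 (absent -> default)
  version := 0 (absent -> default)
  latitude := 3.75
  balance := 0.25
  attempts := 40 (absent -> default)
  rating := 0.0
  => decoded: {"channel": "OWNER", "verified": null, "price": 3.75, "version": 0, "latitude": 3.75, "balance": 0.25, "attempts": 40, "rating": 0.0}
ruling out the remaining Profile differences:
  field price in record Profile: optional changed to required -> affects the rule determinations only; this particular Profile value decodes identically
  enum Priority (field channel in record Profile): symbol FAX removed -> affects the rule determinations only; this particular Profile value decodes identically


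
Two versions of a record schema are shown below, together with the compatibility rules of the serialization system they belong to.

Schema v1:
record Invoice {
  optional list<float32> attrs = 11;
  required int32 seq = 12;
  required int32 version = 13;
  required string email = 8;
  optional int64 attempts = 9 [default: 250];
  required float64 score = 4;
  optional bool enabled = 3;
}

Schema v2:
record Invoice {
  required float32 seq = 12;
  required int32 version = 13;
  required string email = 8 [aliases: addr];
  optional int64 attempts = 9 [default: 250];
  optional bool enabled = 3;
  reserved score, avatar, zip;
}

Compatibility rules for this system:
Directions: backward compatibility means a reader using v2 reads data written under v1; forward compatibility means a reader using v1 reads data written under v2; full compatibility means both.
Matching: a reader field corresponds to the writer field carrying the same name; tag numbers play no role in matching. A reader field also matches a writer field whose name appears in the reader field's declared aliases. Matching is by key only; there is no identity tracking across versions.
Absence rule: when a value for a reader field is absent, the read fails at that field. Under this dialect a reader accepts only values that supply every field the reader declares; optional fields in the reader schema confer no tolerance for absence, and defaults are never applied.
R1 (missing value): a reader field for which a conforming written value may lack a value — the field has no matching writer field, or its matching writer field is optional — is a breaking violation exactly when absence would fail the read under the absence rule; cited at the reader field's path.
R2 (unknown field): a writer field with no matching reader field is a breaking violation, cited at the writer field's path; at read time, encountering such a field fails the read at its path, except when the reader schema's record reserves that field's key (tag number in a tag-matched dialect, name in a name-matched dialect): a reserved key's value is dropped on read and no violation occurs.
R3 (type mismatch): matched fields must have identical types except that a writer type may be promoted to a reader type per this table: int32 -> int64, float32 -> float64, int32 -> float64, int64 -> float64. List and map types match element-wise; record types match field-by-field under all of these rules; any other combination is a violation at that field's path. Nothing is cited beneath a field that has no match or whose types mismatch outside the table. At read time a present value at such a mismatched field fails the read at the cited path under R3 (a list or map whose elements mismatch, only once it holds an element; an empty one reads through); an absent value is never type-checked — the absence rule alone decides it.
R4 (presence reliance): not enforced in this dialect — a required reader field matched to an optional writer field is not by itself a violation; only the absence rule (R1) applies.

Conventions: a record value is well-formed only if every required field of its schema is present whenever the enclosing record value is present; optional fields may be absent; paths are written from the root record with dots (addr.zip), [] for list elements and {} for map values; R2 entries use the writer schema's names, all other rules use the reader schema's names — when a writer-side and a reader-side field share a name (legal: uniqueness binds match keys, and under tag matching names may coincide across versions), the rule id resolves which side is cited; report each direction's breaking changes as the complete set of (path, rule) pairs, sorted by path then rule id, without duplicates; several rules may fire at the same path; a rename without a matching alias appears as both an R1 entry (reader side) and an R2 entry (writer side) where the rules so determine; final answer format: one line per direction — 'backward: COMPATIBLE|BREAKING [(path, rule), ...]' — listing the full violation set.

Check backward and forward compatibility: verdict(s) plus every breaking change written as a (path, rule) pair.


backward: BREAKING [(attempts, R1), (attrs, R2), (enabled, R1), (seq, R3)]; forward: BREAKING [(attempts, R1), (attrs, R1), (enabled, R1), (score, R1), (seq, R3)]

in Invoice below, arrows point writer -> reader
backward pass over Invoice, reader schema v2, writer schema v1:
  int32 -> float32, writer required: seq aligns to seq
  int32 -> int32, writer required: version aligns to version
  string -> string, writer required: email aligns to email
  int64 -> int64, writer optional: attempts aligns to attempts
  bool -> bool, writer optional: enabled aligns to enabled
  leftover writer field: attrs
  leftover writer field: score
  R1 fires at attempts
  R2 fires at attrs
  R1 fires at enabled
  R3 fires at seq
  => 4 violation(s): backward is BREAKING for Invoice
forward pass over Invoice, reader schema v1, writer schema v2:
  attrs: no writer-side match
  float32 -> int32, writer required: seq aligns to seq
  int32 -> int32, writer required: version aligns to version
  string -> string, writer required: email aligns to email
  int64 -> int64, writer optional: attempts aligns to attempts
  score: no writer-side match
  bool -> bool, writer optional: enabled aligns to enabled
  R1 fires at attempts
  R1 fires at attrs
  R1 fires at enabled
  R1 fires at score
  R3 fires at seq
  => 5 violation(s): forward is BREAKING for Invoice


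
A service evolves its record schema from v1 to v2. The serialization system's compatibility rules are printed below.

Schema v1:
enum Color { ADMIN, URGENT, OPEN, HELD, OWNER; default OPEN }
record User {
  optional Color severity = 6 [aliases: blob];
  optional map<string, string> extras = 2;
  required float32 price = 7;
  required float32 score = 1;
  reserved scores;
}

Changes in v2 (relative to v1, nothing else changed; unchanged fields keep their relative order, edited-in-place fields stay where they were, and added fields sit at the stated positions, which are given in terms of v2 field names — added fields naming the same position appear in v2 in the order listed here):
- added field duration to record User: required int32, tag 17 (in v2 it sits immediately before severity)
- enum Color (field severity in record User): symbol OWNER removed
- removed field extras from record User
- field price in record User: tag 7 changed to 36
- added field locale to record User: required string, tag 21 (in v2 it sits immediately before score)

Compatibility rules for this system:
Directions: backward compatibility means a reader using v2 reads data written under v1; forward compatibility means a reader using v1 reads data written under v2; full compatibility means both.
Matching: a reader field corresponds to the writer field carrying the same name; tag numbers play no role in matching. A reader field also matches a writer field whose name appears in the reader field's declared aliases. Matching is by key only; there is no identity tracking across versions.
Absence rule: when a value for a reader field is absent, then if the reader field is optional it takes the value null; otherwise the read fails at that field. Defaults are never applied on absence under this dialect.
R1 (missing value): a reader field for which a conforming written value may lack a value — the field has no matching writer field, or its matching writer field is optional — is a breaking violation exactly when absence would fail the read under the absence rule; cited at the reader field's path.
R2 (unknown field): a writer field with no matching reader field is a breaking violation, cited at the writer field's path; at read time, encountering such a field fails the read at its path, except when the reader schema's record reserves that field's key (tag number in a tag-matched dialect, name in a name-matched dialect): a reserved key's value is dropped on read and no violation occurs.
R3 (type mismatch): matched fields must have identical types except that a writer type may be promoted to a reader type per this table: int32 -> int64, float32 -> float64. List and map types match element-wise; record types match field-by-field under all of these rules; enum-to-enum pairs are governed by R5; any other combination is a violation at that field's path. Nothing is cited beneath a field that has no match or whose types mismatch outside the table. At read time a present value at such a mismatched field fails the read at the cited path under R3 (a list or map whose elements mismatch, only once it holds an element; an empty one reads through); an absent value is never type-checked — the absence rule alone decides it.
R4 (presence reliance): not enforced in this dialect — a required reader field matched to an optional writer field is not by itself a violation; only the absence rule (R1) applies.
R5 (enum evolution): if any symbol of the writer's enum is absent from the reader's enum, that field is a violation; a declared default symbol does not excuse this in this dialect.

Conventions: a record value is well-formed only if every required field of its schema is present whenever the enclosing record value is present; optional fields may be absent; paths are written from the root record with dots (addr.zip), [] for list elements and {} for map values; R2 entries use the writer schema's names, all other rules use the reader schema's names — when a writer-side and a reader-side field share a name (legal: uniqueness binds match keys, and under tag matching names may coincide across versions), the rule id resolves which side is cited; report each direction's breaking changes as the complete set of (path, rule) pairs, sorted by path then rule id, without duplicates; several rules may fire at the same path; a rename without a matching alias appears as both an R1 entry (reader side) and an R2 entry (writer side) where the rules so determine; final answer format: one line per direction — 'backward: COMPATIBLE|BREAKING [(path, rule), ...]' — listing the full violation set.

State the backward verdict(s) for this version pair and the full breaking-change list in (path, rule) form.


backward: BREAKING [(duration, R1), (extras, R2), (locale, R1), (severity, R5)]

the writer's type comes first in each User pair
checking backward for User: reader v2 against writer v1:
  duration: no writer-side match
  severity: Color -> Color, writer optional; from severity
  price: float32 -> float32, writer required; from price
  locale: no writer-side match
  score: float32 -> float32, writer required; from score
  writer extras: unknown to reader
  rule R1 violated at duration
  rule R2 violated at extras
  rule R1 violated at locale
  rule R5 violated at severity
  => backward: BREAKING (4)
remaining User differences; none change what is asked:
  field price in record User: tag 7 changed to 36 -> fires no rule on User, leaving the asked answer as it is


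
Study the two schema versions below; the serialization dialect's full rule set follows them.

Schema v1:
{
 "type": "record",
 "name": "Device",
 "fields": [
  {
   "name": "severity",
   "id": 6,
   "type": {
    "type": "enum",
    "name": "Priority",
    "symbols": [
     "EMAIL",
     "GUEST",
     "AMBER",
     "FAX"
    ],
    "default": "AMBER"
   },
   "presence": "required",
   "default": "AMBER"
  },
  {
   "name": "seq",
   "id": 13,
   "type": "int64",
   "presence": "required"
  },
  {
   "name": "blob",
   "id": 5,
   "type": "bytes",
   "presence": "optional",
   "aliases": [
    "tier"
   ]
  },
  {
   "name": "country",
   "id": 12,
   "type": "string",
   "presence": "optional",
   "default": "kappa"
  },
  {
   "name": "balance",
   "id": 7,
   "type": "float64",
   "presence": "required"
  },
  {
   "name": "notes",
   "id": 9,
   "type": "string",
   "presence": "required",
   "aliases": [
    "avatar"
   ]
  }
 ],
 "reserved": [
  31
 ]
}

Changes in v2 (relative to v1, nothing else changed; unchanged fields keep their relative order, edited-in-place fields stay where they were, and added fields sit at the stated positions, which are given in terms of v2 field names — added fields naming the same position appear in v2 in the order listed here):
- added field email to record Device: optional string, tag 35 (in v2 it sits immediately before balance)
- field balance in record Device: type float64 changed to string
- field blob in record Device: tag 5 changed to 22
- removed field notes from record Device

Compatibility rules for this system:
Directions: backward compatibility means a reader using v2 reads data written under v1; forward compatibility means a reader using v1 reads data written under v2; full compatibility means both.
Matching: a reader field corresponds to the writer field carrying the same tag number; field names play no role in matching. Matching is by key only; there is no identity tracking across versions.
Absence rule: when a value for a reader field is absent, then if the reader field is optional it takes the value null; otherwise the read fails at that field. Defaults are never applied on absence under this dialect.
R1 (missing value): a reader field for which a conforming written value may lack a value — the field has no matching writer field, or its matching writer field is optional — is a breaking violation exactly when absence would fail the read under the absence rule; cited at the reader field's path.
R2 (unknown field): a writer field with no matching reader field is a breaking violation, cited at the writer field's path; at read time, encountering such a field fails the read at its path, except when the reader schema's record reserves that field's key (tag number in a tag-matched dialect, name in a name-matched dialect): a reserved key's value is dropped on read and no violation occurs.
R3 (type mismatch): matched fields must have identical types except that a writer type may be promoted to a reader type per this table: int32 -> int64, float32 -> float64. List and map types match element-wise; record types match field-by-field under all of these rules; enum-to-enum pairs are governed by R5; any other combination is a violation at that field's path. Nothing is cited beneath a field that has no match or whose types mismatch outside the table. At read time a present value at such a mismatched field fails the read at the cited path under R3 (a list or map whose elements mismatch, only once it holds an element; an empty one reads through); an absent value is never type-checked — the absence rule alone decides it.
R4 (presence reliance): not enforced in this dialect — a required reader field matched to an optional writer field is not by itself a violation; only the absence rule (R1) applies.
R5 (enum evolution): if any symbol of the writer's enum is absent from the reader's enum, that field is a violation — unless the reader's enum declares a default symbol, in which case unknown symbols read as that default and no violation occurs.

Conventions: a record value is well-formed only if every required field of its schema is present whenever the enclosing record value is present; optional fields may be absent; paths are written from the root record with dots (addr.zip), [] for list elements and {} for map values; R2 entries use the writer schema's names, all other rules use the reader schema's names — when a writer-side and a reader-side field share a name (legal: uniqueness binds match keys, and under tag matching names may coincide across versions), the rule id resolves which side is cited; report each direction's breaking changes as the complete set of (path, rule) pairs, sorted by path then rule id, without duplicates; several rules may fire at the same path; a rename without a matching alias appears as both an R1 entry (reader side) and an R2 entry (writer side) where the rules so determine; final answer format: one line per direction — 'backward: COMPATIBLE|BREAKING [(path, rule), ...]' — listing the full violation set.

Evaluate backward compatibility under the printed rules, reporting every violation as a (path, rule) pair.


backward: BREAKING [(balance, R3), (blob, R2), (notes, R2)]

in Device below, arrows point writer -> reader
checking backward for Device: reader v2 against writer v1:
  severity: Priority -> Priority, writer required; from severity
  seq: int64 -> int64, writer required; from seq
  blob: no writer match
  country: string -> string, writer optional; from country
  email: no writer match
  balance: float64 -> string, writer required; from balance
  writer blob: unknown to reader
  writer notes: unknown to reader
  violation R3 at balance
  violation R2 at blob
  violation R2 at notes
  => backward: BREAKING (3)
the other Device changes do not affect what is asked:
  added field email to record Device: optional string, tag 35 (in v2 it sits immediately before balance) -> fires only in the forward direction of Device, which is not asked here


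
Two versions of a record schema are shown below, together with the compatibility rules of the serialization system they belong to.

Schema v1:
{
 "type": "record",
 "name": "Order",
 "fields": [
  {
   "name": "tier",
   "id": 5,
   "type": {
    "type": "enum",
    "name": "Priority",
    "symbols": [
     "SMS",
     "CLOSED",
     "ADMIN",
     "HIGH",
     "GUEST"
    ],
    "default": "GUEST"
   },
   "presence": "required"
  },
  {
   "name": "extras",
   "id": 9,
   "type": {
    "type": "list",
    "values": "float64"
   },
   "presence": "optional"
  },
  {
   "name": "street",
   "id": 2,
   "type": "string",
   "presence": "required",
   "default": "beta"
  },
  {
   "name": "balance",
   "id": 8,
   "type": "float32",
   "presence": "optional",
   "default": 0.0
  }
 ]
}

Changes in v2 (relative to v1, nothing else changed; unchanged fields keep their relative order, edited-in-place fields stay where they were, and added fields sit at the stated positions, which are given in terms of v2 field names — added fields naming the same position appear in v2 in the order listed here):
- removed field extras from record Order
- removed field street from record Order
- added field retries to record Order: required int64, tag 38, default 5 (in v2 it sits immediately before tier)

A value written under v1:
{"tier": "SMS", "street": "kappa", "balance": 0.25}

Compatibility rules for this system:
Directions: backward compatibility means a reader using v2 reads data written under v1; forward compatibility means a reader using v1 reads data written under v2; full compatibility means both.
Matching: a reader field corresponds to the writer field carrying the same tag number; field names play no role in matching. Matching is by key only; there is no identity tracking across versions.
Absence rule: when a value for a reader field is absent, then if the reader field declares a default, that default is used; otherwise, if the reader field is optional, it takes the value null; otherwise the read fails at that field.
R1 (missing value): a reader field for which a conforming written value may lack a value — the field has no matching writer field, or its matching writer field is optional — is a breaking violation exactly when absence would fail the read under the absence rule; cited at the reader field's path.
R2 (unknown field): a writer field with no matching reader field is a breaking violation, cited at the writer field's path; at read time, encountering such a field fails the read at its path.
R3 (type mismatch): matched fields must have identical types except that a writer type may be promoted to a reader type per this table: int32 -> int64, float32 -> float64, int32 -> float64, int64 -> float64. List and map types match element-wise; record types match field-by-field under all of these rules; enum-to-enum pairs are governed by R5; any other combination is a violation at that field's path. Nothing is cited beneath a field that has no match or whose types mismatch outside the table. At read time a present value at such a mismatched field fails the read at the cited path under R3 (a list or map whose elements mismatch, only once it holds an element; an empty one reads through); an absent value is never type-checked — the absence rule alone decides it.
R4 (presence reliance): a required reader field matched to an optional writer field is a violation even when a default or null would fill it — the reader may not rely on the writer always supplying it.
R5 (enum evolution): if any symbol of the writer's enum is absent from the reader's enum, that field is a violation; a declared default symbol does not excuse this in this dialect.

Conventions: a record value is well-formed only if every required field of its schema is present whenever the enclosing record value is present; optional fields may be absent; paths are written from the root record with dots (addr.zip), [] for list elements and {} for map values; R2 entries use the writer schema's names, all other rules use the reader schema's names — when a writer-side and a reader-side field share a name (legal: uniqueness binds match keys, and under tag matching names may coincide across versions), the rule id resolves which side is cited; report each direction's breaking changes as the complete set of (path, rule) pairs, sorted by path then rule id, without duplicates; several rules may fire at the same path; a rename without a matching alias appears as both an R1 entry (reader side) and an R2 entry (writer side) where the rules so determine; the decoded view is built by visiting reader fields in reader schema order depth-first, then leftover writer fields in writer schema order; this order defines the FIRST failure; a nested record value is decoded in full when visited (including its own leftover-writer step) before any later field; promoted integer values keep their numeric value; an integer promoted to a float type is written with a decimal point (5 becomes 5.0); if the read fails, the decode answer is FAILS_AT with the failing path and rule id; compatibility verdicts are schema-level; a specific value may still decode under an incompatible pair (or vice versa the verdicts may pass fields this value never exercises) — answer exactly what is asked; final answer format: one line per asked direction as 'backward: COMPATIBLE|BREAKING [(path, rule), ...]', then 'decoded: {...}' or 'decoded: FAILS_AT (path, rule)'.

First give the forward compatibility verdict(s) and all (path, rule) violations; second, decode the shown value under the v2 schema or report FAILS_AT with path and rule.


forward: BREAKING [(retries, R2)]; decoded: FAILS_AT (street, R2)

in Order below, arrows point writer -> reader
forward pass over Order, reader schema v1, writer schema v2:
  tier: paired with writer tier (Priority -> Priority; writer required)
  extras: no writer match
  street: no writer match
  balance: paired with writer balance (float32 -> float32; writer optional)
  writer retries: unknown to reader
  rule R2 violated at retries
  => forward verdict for Order: BREAKING, 1 violation(s)
migrating the Order value to v2:
  retries := 5 (no value, default fills)
  tier := "SMS"
  balance := 0.25
  read fails at street under R2 (unknown field)
  => FAILS_AT (street, R2)
ruling out the remaining Order differences:
  removed field extras from record Order -> matters only for Order's backward compatibility — outside the asked direction


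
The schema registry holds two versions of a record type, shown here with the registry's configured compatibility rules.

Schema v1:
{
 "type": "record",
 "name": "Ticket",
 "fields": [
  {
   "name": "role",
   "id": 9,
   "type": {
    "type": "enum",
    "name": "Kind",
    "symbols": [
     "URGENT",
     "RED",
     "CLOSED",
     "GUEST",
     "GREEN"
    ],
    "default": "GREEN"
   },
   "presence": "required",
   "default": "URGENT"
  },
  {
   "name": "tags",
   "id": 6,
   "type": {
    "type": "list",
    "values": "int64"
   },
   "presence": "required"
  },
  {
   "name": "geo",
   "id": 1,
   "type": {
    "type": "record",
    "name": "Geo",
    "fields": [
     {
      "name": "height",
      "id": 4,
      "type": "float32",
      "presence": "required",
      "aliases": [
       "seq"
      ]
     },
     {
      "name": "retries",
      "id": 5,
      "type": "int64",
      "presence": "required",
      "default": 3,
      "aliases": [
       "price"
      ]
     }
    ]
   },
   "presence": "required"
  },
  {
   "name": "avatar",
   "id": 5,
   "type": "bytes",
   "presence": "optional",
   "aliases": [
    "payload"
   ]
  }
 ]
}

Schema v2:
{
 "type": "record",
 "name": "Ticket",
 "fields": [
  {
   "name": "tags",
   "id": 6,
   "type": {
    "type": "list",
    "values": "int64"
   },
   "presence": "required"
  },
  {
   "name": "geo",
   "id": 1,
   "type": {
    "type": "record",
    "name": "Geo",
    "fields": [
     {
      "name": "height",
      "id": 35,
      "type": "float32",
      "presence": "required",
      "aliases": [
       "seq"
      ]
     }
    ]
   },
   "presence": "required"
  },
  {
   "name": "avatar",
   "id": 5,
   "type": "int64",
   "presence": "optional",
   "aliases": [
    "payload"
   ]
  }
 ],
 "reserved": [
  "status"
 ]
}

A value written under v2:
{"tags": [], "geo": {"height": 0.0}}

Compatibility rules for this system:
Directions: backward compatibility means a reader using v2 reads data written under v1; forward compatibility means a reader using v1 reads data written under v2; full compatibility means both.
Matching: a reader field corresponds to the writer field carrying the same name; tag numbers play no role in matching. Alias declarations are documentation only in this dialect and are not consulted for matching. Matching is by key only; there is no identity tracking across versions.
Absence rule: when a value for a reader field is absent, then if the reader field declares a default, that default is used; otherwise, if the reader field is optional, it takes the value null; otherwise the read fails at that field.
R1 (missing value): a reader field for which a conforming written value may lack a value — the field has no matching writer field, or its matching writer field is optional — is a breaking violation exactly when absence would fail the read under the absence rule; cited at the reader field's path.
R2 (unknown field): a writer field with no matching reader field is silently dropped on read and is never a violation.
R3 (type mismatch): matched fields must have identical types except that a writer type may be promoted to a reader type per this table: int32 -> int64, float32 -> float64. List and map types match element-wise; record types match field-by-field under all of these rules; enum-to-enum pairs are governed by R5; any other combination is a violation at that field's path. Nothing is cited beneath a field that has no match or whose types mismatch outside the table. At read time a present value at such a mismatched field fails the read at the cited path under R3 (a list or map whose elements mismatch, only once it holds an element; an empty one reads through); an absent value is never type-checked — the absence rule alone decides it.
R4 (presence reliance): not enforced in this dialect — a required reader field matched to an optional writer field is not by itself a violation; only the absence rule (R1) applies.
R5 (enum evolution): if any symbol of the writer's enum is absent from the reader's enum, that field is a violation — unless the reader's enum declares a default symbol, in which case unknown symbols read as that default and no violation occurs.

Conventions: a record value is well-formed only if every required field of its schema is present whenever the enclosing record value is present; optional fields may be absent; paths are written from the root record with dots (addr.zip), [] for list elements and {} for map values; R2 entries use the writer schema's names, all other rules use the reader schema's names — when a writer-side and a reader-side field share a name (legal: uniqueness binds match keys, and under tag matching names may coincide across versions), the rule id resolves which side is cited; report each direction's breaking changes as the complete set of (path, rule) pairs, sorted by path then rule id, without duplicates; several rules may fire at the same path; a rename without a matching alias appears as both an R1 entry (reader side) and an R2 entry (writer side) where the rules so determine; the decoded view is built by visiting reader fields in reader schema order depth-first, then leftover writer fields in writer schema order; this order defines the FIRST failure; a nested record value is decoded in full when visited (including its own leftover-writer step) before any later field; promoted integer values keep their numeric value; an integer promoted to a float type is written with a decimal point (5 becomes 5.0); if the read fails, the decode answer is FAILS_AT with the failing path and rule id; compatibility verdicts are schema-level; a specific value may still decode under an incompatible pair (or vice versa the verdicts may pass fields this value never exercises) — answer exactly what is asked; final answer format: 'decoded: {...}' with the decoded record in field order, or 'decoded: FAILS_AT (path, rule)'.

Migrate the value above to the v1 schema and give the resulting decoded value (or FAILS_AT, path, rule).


in Ticket below, arrows point writer -> reader
decode (reader v1):
  role := "URGENT" (no value, default fills)
  tags := []
  geo.height := 0.0
  geo.retries := 3 (no value, default fills)
  avatar := null (not supplied -> null)
  => decoded: {"role": "URGENT", "tags": [], "geo": {"height": 0.0, "retries": 3}, "avatar": null}
ruling out the remaining Ticket differences:
  field height in record Geo: tag 4 changed to 35 -> no rule fires on it and the decoded Ticket view is identical with or without it
  removed field retries from record Geo -> no rule fires on it and the decoded Ticket view is identical with or without it
  field avatar in record Ticket: type bytes changed to int64 -> a verdict-level change on Ticket — the shown value reads the same
  removed field role from record Ticket -> no rule fires on it and the decoded Ticket view is identical with or without it

decoded: {"role": "URGENT", "tags": [], "geo": {"height": 0.0, "retries": 3}, "avatar": null}


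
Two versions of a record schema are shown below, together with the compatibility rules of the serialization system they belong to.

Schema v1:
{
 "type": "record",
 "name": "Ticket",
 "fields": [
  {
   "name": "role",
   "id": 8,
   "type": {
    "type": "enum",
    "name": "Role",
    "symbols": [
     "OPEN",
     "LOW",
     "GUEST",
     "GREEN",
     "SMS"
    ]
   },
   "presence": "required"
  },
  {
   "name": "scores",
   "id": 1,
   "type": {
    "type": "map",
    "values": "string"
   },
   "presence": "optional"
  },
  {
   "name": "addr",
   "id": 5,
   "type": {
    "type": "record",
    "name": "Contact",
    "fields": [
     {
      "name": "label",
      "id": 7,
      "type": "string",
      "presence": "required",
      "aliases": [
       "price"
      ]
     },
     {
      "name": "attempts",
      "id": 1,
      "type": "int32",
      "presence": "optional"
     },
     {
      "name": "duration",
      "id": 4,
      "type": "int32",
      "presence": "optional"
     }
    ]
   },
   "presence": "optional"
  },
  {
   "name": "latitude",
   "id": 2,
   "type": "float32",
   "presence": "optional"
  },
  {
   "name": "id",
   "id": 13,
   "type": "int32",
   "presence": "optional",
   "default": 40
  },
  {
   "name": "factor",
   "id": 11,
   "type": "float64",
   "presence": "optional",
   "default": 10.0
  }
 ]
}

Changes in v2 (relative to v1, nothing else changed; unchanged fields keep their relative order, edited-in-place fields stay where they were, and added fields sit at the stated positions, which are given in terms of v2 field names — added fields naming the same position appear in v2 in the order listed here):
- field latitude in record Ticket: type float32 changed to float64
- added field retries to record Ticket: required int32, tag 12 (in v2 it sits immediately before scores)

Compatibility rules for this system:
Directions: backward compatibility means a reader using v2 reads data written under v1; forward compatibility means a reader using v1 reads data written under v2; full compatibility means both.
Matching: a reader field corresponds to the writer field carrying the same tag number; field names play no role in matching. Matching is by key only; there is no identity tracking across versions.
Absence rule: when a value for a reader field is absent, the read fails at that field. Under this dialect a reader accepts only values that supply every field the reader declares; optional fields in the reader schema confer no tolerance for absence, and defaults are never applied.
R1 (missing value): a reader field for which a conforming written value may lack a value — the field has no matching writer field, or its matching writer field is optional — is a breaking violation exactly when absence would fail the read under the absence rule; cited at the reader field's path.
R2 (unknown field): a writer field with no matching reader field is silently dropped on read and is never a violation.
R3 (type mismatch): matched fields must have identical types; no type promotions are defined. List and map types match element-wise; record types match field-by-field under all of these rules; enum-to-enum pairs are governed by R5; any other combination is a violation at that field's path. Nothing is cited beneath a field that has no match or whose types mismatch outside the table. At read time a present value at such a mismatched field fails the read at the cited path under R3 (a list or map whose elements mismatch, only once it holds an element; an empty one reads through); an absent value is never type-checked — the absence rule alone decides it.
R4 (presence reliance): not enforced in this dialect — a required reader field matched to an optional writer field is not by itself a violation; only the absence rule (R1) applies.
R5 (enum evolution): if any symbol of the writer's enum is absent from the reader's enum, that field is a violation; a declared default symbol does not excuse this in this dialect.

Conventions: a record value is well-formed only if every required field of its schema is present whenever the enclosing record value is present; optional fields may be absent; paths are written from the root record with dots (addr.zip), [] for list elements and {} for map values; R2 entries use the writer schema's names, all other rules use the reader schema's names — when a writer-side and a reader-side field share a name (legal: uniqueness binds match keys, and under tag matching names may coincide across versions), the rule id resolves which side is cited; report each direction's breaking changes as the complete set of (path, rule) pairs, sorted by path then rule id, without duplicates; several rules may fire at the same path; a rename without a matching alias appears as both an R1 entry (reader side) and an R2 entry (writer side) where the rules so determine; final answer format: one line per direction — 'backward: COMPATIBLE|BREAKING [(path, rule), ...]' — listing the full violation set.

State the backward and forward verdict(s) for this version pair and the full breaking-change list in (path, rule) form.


in Ticket below, arrows point writer -> reader
backward for Ticket (reader v2, writer v1):
  role: paired with writer role (Role -> Role; writer required)
  retries: no writer match
  scores: paired with writer scores (map<string, string> -> map<string, string>; writer optional)
  addr: paired with writer addr (Contact -> Contact; writer optional)
  latitude: paired with writer latitude (float32 -> float64; writer optional)
  id: paired with writer id (int32 -> int32; writer optional)
  factor: paired with writer factor (float64 -> float64; writer optional)
  addr.label: paired with writer addr.label (string -> string; writer required)
  addr.attempts: paired with writer addr.attempts (int32 -> int32; writer optional)
  addr.duration: paired with writer addr.duration (int32 -> int32; writer optional)
  violation R1 at addr
  violation R1 at addr.attempts
  violation R1 at addr.duration
  violation R1 at factor
  violation R1 at id
  violation R1 at latitude
  violation R3 at latitude
  violation R1 at retries
  violation R1 at scores
  backward on Ticket therefore BREAKING (9)
forward for Ticket (reader v1, writer v2):
  role: paired with writer role (Role -> Role; writer required)
  scores: paired with writer scores (map<string, string> -> map<string, string>; writer optional)
  addr: paired with writer addr (Contact -> Contact; writer optional)
  latitude: paired with writer latitude (float64 -> float32; writer optional)
  id: paired with writer id (int32 -> int32; writer optional)
  factor: paired with writer factor (float64 -> float64; writer optional)
  writer field retries has no reader counterpart
  addr.label: paired with writer addr.label (string -> string; writer required)
  addr.attempts: paired with writer addr.attempts (int32 -> int32; writer optional)
  addr.duration: paired with writer addr.duration (int32 -> int32; writer optional)
  violation R1 at addr
  violation R1 at addr.attempts
  violation R1 at addr.duration
  violation R1 at factor
  violation R1 at id
  violation R1 at latitude
  violation R3 at latitude
  violation R1 at scores
  forward on Ticket therefore BREAKING (8)

backward: BREAKING [(addr, R1), (addr.attempts, R1), (addr.duration, R1), (factor, R1), (id, R1), (latitude, R1), (latitude, R3), (retries, R1), (scores, R1)]; forward: BREAKING [(addr, R1), (addr.attempts, R1), (addr.duration, R1), (factor, R1), (id, R1), (latitude, R1), (latitude, R3), (scores, R1)]
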